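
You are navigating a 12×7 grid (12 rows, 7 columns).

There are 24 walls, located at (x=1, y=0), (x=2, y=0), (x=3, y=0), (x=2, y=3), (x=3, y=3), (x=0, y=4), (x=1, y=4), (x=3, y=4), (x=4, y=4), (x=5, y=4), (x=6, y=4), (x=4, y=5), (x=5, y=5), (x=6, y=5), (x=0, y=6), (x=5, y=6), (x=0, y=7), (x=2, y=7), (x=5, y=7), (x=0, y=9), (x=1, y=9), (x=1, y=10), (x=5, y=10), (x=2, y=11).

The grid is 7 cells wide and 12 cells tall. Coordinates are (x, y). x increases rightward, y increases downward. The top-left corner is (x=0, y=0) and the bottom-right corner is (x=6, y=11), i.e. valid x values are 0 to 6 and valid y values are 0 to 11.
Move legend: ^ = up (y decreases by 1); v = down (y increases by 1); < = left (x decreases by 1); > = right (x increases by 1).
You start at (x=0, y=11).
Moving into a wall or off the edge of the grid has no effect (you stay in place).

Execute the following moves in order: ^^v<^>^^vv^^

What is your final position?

Start: (x=0, y=11)
  ^ (up): (x=0, y=11) -> (x=0, y=10)
  ^ (up): blocked, stay at (x=0, y=10)
  v (down): (x=0, y=10) -> (x=0, y=11)
  < (left): blocked, stay at (x=0, y=11)
  ^ (up): (x=0, y=11) -> (x=0, y=10)
  > (right): blocked, stay at (x=0, y=10)
  ^ (up): blocked, stay at (x=0, y=10)
  ^ (up): blocked, stay at (x=0, y=10)
  v (down): (x=0, y=10) -> (x=0, y=11)
  v (down): blocked, stay at (x=0, y=11)
  ^ (up): (x=0, y=11) -> (x=0, y=10)
  ^ (up): blocked, stay at (x=0, y=10)
Final: (x=0, y=10)

Answer: Final position: (x=0, y=10)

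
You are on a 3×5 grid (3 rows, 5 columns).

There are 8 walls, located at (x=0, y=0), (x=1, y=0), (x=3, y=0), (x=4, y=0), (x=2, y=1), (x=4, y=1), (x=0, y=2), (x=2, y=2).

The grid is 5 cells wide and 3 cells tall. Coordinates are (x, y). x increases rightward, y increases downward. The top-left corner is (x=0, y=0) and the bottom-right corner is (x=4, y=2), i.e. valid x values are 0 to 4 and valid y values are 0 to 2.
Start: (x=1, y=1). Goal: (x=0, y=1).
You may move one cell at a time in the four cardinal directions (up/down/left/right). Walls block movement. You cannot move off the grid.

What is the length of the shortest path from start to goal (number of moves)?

BFS from (x=1, y=1) until reaching (x=0, y=1):
  Distance 0: (x=1, y=1)
  Distance 1: (x=0, y=1), (x=1, y=2)  <- goal reached here
One shortest path (1 moves): (x=1, y=1) -> (x=0, y=1)

Answer: Shortest path length: 1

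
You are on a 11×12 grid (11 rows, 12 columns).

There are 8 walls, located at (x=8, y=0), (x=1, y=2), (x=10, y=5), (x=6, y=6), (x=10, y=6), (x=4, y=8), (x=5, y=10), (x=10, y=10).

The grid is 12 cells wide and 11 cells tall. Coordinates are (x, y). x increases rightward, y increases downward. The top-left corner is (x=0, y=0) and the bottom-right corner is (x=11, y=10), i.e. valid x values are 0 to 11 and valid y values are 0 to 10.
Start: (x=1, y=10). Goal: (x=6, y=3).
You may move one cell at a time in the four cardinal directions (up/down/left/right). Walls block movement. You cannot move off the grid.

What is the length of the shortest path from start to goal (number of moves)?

Answer: Shortest path length: 12

Derivation:
BFS from (x=1, y=10) until reaching (x=6, y=3):
  Distance 0: (x=1, y=10)
  Distance 1: (x=1, y=9), (x=0, y=10), (x=2, y=10)
  Distance 2: (x=1, y=8), (x=0, y=9), (x=2, y=9), (x=3, y=10)
  Distance 3: (x=1, y=7), (x=0, y=8), (x=2, y=8), (x=3, y=9), (x=4, y=10)
  Distance 4: (x=1, y=6), (x=0, y=7), (x=2, y=7), (x=3, y=8), (x=4, y=9)
  Distance 5: (x=1, y=5), (x=0, y=6), (x=2, y=6), (x=3, y=7), (x=5, y=9)
  Distance 6: (x=1, y=4), (x=0, y=5), (x=2, y=5), (x=3, y=6), (x=4, y=7), (x=5, y=8), (x=6, y=9)
  Distance 7: (x=1, y=3), (x=0, y=4), (x=2, y=4), (x=3, y=5), (x=4, y=6), (x=5, y=7), (x=6, y=8), (x=7, y=9), (x=6, y=10)
  Distance 8: (x=0, y=3), (x=2, y=3), (x=3, y=4), (x=4, y=5), (x=5, y=6), (x=6, y=7), (x=7, y=8), (x=8, y=9), (x=7, y=10)
  Distance 9: (x=0, y=2), (x=2, y=2), (x=3, y=3), (x=4, y=4), (x=5, y=5), (x=7, y=7), (x=8, y=8), (x=9, y=9), (x=8, y=10)
  Distance 10: (x=0, y=1), (x=2, y=1), (x=3, y=2), (x=4, y=3), (x=5, y=4), (x=6, y=5), (x=7, y=6), (x=8, y=7), (x=9, y=8), (x=10, y=9), (x=9, y=10)
  Distance 11: (x=0, y=0), (x=2, y=0), (x=1, y=1), (x=3, y=1), (x=4, y=2), (x=5, y=3), (x=6, y=4), (x=7, y=5), (x=8, y=6), (x=9, y=7), (x=10, y=8), (x=11, y=9)
  Distance 12: (x=1, y=0), (x=3, y=0), (x=4, y=1), (x=5, y=2), (x=6, y=3), (x=7, y=4), (x=8, y=5), (x=9, y=6), (x=10, y=7), (x=11, y=8), (x=11, y=10)  <- goal reached here
One shortest path (12 moves): (x=1, y=10) -> (x=2, y=10) -> (x=3, y=10) -> (x=4, y=10) -> (x=4, y=9) -> (x=5, y=9) -> (x=5, y=8) -> (x=5, y=7) -> (x=5, y=6) -> (x=5, y=5) -> (x=6, y=5) -> (x=6, y=4) -> (x=6, y=3)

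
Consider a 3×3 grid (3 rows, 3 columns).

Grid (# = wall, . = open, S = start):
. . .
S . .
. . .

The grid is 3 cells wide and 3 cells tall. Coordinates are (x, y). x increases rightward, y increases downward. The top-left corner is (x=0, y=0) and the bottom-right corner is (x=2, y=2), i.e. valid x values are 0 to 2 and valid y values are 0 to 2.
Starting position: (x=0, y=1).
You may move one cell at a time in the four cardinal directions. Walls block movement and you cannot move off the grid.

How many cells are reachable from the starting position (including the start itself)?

BFS flood-fill from (x=0, y=1):
  Distance 0: (x=0, y=1)
  Distance 1: (x=0, y=0), (x=1, y=1), (x=0, y=2)
  Distance 2: (x=1, y=0), (x=2, y=1), (x=1, y=2)
  Distance 3: (x=2, y=0), (x=2, y=2)
Total reachable: 9 (grid has 9 open cells total)

Answer: Reachable cells: 9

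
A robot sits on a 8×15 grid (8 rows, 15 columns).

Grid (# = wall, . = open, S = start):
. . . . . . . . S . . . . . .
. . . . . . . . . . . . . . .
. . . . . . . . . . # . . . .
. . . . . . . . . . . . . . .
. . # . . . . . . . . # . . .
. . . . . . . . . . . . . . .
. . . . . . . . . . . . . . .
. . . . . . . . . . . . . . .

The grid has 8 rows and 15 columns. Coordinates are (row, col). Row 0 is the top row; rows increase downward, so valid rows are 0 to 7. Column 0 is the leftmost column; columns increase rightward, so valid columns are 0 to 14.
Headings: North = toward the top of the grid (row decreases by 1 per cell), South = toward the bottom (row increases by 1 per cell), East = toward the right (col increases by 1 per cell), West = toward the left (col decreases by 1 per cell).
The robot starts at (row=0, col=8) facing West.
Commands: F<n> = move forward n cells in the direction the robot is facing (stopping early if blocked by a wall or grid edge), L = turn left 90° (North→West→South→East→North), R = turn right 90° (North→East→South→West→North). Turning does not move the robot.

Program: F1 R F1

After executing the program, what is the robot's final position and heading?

Answer: Final position: (row=0, col=7), facing North

Derivation:
Start: (row=0, col=8), facing West
  F1: move forward 1, now at (row=0, col=7)
  R: turn right, now facing North
  F1: move forward 0/1 (blocked), now at (row=0, col=7)
Final: (row=0, col=7), facing North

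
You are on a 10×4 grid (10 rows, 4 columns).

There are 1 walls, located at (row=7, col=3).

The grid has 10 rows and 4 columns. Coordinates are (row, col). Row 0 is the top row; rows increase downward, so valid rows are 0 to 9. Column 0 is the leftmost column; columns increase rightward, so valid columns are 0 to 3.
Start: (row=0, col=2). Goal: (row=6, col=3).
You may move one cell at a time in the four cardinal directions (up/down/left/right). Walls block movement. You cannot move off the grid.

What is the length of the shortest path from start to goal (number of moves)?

BFS from (row=0, col=2) until reaching (row=6, col=3):
  Distance 0: (row=0, col=2)
  Distance 1: (row=0, col=1), (row=0, col=3), (row=1, col=2)
  Distance 2: (row=0, col=0), (row=1, col=1), (row=1, col=3), (row=2, col=2)
  Distance 3: (row=1, col=0), (row=2, col=1), (row=2, col=3), (row=3, col=2)
  Distance 4: (row=2, col=0), (row=3, col=1), (row=3, col=3), (row=4, col=2)
  Distance 5: (row=3, col=0), (row=4, col=1), (row=4, col=3), (row=5, col=2)
  Distance 6: (row=4, col=0), (row=5, col=1), (row=5, col=3), (row=6, col=2)
  Distance 7: (row=5, col=0), (row=6, col=1), (row=6, col=3), (row=7, col=2)  <- goal reached here
One shortest path (7 moves): (row=0, col=2) -> (row=0, col=3) -> (row=1, col=3) -> (row=2, col=3) -> (row=3, col=3) -> (row=4, col=3) -> (row=5, col=3) -> (row=6, col=3)

Answer: Shortest path length: 7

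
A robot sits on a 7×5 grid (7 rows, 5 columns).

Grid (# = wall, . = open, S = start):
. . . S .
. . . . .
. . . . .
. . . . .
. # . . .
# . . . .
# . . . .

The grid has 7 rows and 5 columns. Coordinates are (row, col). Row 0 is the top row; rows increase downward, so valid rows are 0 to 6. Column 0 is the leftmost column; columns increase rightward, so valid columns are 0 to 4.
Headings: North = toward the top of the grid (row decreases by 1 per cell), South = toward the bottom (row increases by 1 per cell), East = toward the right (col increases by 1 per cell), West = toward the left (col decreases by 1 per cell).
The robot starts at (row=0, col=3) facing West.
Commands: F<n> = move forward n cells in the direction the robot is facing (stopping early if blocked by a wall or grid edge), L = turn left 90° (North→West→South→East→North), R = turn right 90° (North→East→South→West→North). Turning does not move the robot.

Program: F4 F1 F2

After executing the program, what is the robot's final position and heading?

Start: (row=0, col=3), facing West
  F4: move forward 3/4 (blocked), now at (row=0, col=0)
  F1: move forward 0/1 (blocked), now at (row=0, col=0)
  F2: move forward 0/2 (blocked), now at (row=0, col=0)
Final: (row=0, col=0), facing West

Answer: Final position: (row=0, col=0), facing West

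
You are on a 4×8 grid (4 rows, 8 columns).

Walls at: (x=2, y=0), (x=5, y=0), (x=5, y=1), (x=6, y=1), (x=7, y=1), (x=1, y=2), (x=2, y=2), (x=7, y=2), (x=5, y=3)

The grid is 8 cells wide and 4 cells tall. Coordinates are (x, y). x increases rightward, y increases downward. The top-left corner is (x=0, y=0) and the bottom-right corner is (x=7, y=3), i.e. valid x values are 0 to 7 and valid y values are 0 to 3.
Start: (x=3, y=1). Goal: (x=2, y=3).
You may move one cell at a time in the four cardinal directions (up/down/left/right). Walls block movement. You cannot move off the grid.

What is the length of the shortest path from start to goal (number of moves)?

Answer: Shortest path length: 3

Derivation:
BFS from (x=3, y=1) until reaching (x=2, y=3):
  Distance 0: (x=3, y=1)
  Distance 1: (x=3, y=0), (x=2, y=1), (x=4, y=1), (x=3, y=2)
  Distance 2: (x=4, y=0), (x=1, y=1), (x=4, y=2), (x=3, y=3)
  Distance 3: (x=1, y=0), (x=0, y=1), (x=5, y=2), (x=2, y=3), (x=4, y=3)  <- goal reached here
One shortest path (3 moves): (x=3, y=1) -> (x=3, y=2) -> (x=3, y=3) -> (x=2, y=3)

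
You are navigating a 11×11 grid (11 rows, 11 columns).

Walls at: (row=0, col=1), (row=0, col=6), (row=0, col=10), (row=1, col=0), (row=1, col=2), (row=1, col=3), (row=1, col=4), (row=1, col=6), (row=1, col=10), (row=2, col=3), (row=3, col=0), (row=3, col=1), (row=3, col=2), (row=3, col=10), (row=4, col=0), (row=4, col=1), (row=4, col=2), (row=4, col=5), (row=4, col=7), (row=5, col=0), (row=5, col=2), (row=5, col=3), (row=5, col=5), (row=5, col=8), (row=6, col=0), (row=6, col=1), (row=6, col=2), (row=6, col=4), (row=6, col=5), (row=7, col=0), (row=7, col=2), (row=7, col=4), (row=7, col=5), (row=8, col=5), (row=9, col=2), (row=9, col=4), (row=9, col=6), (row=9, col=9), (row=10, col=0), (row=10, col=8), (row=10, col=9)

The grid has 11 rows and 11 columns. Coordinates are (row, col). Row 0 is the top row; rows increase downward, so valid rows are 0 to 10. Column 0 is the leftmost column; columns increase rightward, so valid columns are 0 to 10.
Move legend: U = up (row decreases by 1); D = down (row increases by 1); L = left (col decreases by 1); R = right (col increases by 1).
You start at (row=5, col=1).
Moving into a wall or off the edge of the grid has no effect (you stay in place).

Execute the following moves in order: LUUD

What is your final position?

Start: (row=5, col=1)
  L (left): blocked, stay at (row=5, col=1)
  U (up): blocked, stay at (row=5, col=1)
  U (up): blocked, stay at (row=5, col=1)
  D (down): blocked, stay at (row=5, col=1)
Final: (row=5, col=1)

Answer: Final position: (row=5, col=1)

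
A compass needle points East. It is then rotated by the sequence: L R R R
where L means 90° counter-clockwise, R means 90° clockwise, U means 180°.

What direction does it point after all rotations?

Start: East
  L (left (90° counter-clockwise)) -> North
  R (right (90° clockwise)) -> East
  R (right (90° clockwise)) -> South
  R (right (90° clockwise)) -> West
Final: West

Answer: Final heading: West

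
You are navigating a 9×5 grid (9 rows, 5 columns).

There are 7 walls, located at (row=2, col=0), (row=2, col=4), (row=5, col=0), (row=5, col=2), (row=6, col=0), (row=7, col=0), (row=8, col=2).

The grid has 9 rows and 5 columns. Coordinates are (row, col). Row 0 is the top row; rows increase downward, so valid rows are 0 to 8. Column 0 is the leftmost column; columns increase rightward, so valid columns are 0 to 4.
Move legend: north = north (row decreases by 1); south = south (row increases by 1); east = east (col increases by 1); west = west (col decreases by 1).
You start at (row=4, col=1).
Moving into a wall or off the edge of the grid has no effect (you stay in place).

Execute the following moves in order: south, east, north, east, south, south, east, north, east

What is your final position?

Answer: Final position: (row=3, col=4)

Derivation:
Start: (row=4, col=1)
  south (south): (row=4, col=1) -> (row=5, col=1)
  east (east): blocked, stay at (row=5, col=1)
  north (north): (row=5, col=1) -> (row=4, col=1)
  east (east): (row=4, col=1) -> (row=4, col=2)
  south (south): blocked, stay at (row=4, col=2)
  south (south): blocked, stay at (row=4, col=2)
  east (east): (row=4, col=2) -> (row=4, col=3)
  north (north): (row=4, col=3) -> (row=3, col=3)
  east (east): (row=3, col=3) -> (row=3, col=4)
Final: (row=3, col=4)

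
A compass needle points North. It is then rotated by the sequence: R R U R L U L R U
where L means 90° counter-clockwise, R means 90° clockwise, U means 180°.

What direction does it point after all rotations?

Start: North
  R (right (90° clockwise)) -> East
  R (right (90° clockwise)) -> South
  U (U-turn (180°)) -> North
  R (right (90° clockwise)) -> East
  L (left (90° counter-clockwise)) -> North
  U (U-turn (180°)) -> South
  L (left (90° counter-clockwise)) -> East
  R (right (90° clockwise)) -> South
  U (U-turn (180°)) -> North
Final: North

Answer: Final heading: North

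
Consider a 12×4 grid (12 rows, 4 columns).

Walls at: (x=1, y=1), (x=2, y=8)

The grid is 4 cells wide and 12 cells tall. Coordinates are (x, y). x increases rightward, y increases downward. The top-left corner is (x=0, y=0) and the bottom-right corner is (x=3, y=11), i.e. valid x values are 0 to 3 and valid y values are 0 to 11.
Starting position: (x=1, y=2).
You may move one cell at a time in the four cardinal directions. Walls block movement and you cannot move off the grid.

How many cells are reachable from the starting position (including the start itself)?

BFS flood-fill from (x=1, y=2):
  Distance 0: (x=1, y=2)
  Distance 1: (x=0, y=2), (x=2, y=2), (x=1, y=3)
  Distance 2: (x=0, y=1), (x=2, y=1), (x=3, y=2), (x=0, y=3), (x=2, y=3), (x=1, y=4)
  Distance 3: (x=0, y=0), (x=2, y=0), (x=3, y=1), (x=3, y=3), (x=0, y=4), (x=2, y=4), (x=1, y=5)
  Distance 4: (x=1, y=0), (x=3, y=0), (x=3, y=4), (x=0, y=5), (x=2, y=5), (x=1, y=6)
  Distance 5: (x=3, y=5), (x=0, y=6), (x=2, y=6), (x=1, y=7)
  Distance 6: (x=3, y=6), (x=0, y=7), (x=2, y=7), (x=1, y=8)
  Distance 7: (x=3, y=7), (x=0, y=8), (x=1, y=9)
  Distance 8: (x=3, y=8), (x=0, y=9), (x=2, y=9), (x=1, y=10)
  Distance 9: (x=3, y=9), (x=0, y=10), (x=2, y=10), (x=1, y=11)
  Distance 10: (x=3, y=10), (x=0, y=11), (x=2, y=11)
  Distance 11: (x=3, y=11)
Total reachable: 46 (grid has 46 open cells total)

Answer: Reachable cells: 46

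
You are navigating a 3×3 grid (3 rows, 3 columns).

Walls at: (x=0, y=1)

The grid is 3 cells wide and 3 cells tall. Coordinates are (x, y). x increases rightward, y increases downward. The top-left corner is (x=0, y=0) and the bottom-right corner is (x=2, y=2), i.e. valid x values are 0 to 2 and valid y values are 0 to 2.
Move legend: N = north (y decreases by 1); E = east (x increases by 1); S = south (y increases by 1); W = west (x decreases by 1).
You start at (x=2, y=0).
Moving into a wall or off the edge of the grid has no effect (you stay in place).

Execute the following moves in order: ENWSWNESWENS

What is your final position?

Answer: Final position: (x=2, y=1)

Derivation:
Start: (x=2, y=0)
  E (east): blocked, stay at (x=2, y=0)
  N (north): blocked, stay at (x=2, y=0)
  W (west): (x=2, y=0) -> (x=1, y=0)
  S (south): (x=1, y=0) -> (x=1, y=1)
  W (west): blocked, stay at (x=1, y=1)
  N (north): (x=1, y=1) -> (x=1, y=0)
  E (east): (x=1, y=0) -> (x=2, y=0)
  S (south): (x=2, y=0) -> (x=2, y=1)
  W (west): (x=2, y=1) -> (x=1, y=1)
  E (east): (x=1, y=1) -> (x=2, y=1)
  N (north): (x=2, y=1) -> (x=2, y=0)
  S (south): (x=2, y=0) -> (x=2, y=1)
Final: (x=2, y=1)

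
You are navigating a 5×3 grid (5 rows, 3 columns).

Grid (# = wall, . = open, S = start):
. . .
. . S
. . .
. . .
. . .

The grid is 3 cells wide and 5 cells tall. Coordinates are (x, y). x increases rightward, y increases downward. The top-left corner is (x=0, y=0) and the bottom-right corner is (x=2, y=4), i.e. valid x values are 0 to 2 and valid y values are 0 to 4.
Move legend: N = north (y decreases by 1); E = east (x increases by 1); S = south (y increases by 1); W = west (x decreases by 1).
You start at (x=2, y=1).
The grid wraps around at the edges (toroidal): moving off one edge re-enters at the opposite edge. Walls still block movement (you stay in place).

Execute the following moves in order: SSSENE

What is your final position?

Start: (x=2, y=1)
  S (south): (x=2, y=1) -> (x=2, y=2)
  S (south): (x=2, y=2) -> (x=2, y=3)
  S (south): (x=2, y=3) -> (x=2, y=4)
  E (east): (x=2, y=4) -> (x=0, y=4)
  N (north): (x=0, y=4) -> (x=0, y=3)
  E (east): (x=0, y=3) -> (x=1, y=3)
Final: (x=1, y=3)

Answer: Final position: (x=1, y=3)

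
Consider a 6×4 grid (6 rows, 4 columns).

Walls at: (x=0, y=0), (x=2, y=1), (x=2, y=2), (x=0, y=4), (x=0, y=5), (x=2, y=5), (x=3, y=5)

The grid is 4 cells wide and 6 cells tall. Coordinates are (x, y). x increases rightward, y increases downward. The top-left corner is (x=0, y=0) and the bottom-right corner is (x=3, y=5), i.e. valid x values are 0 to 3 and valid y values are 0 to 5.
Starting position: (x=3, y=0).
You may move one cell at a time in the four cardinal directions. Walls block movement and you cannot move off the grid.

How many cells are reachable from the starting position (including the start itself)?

Answer: Reachable cells: 17

Derivation:
BFS flood-fill from (x=3, y=0):
  Distance 0: (x=3, y=0)
  Distance 1: (x=2, y=0), (x=3, y=1)
  Distance 2: (x=1, y=0), (x=3, y=2)
  Distance 3: (x=1, y=1), (x=3, y=3)
  Distance 4: (x=0, y=1), (x=1, y=2), (x=2, y=3), (x=3, y=4)
  Distance 5: (x=0, y=2), (x=1, y=3), (x=2, y=4)
  Distance 6: (x=0, y=3), (x=1, y=4)
  Distance 7: (x=1, y=5)
Total reachable: 17 (grid has 17 open cells total)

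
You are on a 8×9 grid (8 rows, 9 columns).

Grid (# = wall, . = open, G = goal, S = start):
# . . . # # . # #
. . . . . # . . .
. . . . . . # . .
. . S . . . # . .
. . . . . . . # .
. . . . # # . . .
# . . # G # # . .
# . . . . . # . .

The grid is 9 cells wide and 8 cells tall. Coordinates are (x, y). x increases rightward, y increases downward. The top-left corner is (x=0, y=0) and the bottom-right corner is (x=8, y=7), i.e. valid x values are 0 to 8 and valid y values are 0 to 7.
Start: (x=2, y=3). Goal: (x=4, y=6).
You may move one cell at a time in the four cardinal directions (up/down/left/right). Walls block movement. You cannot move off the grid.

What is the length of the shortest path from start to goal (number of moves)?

Answer: Shortest path length: 7

Derivation:
BFS from (x=2, y=3) until reaching (x=4, y=6):
  Distance 0: (x=2, y=3)
  Distance 1: (x=2, y=2), (x=1, y=3), (x=3, y=3), (x=2, y=4)
  Distance 2: (x=2, y=1), (x=1, y=2), (x=3, y=2), (x=0, y=3), (x=4, y=3), (x=1, y=4), (x=3, y=4), (x=2, y=5)
  Distance 3: (x=2, y=0), (x=1, y=1), (x=3, y=1), (x=0, y=2), (x=4, y=2), (x=5, y=3), (x=0, y=4), (x=4, y=4), (x=1, y=5), (x=3, y=5), (x=2, y=6)
  Distance 4: (x=1, y=0), (x=3, y=0), (x=0, y=1), (x=4, y=1), (x=5, y=2), (x=5, y=4), (x=0, y=5), (x=1, y=6), (x=2, y=7)
  Distance 5: (x=6, y=4), (x=1, y=7), (x=3, y=7)
  Distance 6: (x=6, y=5), (x=4, y=7)
  Distance 7: (x=7, y=5), (x=4, y=6), (x=5, y=7)  <- goal reached here
One shortest path (7 moves): (x=2, y=3) -> (x=2, y=4) -> (x=2, y=5) -> (x=2, y=6) -> (x=2, y=7) -> (x=3, y=7) -> (x=4, y=7) -> (x=4, y=6)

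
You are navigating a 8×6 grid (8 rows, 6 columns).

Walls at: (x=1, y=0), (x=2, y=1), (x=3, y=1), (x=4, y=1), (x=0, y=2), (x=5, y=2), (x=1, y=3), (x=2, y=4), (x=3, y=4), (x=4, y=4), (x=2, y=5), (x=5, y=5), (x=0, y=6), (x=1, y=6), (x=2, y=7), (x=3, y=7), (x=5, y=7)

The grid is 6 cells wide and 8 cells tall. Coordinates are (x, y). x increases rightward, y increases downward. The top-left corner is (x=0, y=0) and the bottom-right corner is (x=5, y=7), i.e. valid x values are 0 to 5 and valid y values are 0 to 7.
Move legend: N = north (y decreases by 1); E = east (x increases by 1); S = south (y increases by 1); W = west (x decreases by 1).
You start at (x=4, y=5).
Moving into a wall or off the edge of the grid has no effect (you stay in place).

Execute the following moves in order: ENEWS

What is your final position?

Start: (x=4, y=5)
  E (east): blocked, stay at (x=4, y=5)
  N (north): blocked, stay at (x=4, y=5)
  E (east): blocked, stay at (x=4, y=5)
  W (west): (x=4, y=5) -> (x=3, y=5)
  S (south): (x=3, y=5) -> (x=3, y=6)
Final: (x=3, y=6)

Answer: Final position: (x=3, y=6)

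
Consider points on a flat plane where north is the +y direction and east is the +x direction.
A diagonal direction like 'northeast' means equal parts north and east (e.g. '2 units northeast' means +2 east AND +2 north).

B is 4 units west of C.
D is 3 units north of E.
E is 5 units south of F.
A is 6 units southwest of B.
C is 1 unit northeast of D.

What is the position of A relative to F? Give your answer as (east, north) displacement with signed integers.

Answer: A is at (east=-9, north=-7) relative to F.

Derivation:
Place F at the origin (east=0, north=0).
  E is 5 units south of F: delta (east=+0, north=-5); E at (east=0, north=-5).
  D is 3 units north of E: delta (east=+0, north=+3); D at (east=0, north=-2).
  C is 1 unit northeast of D: delta (east=+1, north=+1); C at (east=1, north=-1).
  B is 4 units west of C: delta (east=-4, north=+0); B at (east=-3, north=-1).
  A is 6 units southwest of B: delta (east=-6, north=-6); A at (east=-9, north=-7).
Therefore A relative to F: (east=-9, north=-7).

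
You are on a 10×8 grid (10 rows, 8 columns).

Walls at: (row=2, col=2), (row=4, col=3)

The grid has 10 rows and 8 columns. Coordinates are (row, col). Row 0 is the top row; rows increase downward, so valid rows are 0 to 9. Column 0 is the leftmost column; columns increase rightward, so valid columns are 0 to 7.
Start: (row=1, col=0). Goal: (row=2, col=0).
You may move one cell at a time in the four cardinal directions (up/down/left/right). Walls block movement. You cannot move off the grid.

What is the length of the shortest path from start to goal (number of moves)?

BFS from (row=1, col=0) until reaching (row=2, col=0):
  Distance 0: (row=1, col=0)
  Distance 1: (row=0, col=0), (row=1, col=1), (row=2, col=0)  <- goal reached here
One shortest path (1 moves): (row=1, col=0) -> (row=2, col=0)

Answer: Shortest path length: 1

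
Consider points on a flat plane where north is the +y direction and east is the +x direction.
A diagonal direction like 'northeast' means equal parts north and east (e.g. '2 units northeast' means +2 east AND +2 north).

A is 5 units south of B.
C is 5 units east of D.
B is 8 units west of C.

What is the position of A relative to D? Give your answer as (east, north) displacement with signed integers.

Place D at the origin (east=0, north=0).
  C is 5 units east of D: delta (east=+5, north=+0); C at (east=5, north=0).
  B is 8 units west of C: delta (east=-8, north=+0); B at (east=-3, north=0).
  A is 5 units south of B: delta (east=+0, north=-5); A at (east=-3, north=-5).
Therefore A relative to D: (east=-3, north=-5).

Answer: A is at (east=-3, north=-5) relative to D.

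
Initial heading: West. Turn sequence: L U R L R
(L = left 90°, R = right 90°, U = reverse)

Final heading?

Answer: Final heading: East

Derivation:
Start: West
  L (left (90° counter-clockwise)) -> South
  U (U-turn (180°)) -> North
  R (right (90° clockwise)) -> East
  L (left (90° counter-clockwise)) -> North
  R (right (90° clockwise)) -> East
Final: East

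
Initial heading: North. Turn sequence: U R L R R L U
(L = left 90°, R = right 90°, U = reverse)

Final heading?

Answer: Final heading: East

Derivation:
Start: North
  U (U-turn (180°)) -> South
  R (right (90° clockwise)) -> West
  L (left (90° counter-clockwise)) -> South
  R (right (90° clockwise)) -> West
  R (right (90° clockwise)) -> North
  L (left (90° counter-clockwise)) -> West
  U (U-turn (180°)) -> East
Final: East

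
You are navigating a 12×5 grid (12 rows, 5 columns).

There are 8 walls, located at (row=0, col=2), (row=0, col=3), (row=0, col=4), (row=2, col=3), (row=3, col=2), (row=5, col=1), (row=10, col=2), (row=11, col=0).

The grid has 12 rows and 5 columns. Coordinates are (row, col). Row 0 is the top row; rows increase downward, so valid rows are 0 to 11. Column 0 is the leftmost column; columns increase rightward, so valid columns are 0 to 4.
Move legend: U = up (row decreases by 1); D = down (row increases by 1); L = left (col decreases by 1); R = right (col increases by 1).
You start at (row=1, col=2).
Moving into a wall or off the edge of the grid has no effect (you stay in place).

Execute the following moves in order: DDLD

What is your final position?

Answer: Final position: (row=3, col=1)

Derivation:
Start: (row=1, col=2)
  D (down): (row=1, col=2) -> (row=2, col=2)
  D (down): blocked, stay at (row=2, col=2)
  L (left): (row=2, col=2) -> (row=2, col=1)
  D (down): (row=2, col=1) -> (row=3, col=1)
Final: (row=3, col=1)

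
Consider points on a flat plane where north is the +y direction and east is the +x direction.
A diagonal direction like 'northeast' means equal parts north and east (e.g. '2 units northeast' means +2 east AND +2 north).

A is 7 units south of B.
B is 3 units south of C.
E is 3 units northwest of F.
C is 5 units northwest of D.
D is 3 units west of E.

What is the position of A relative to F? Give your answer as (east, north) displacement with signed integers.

Place F at the origin (east=0, north=0).
  E is 3 units northwest of F: delta (east=-3, north=+3); E at (east=-3, north=3).
  D is 3 units west of E: delta (east=-3, north=+0); D at (east=-6, north=3).
  C is 5 units northwest of D: delta (east=-5, north=+5); C at (east=-11, north=8).
  B is 3 units south of C: delta (east=+0, north=-3); B at (east=-11, north=5).
  A is 7 units south of B: delta (east=+0, north=-7); A at (east=-11, north=-2).
Therefore A relative to F: (east=-11, north=-2).

Answer: A is at (east=-11, north=-2) relative to F.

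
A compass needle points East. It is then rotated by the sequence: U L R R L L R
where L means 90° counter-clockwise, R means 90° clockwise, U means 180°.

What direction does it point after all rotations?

Start: East
  U (U-turn (180°)) -> West
  L (left (90° counter-clockwise)) -> South
  R (right (90° clockwise)) -> West
  R (right (90° clockwise)) -> North
  L (left (90° counter-clockwise)) -> West
  L (left (90° counter-clockwise)) -> South
  R (right (90° clockwise)) -> West
Final: West

Answer: Final heading: West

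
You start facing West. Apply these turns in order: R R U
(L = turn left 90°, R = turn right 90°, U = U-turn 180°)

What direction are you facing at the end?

Answer: Final heading: West

Derivation:
Start: West
  R (right (90° clockwise)) -> North
  R (right (90° clockwise)) -> East
  U (U-turn (180°)) -> West
Final: West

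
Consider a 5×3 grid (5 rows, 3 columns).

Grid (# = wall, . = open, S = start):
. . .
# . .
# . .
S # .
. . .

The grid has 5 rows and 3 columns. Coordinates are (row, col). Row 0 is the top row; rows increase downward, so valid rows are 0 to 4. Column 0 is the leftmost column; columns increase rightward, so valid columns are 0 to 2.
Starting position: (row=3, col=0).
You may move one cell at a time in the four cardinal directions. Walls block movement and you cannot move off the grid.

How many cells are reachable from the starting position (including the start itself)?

Answer: Reachable cells: 12

Derivation:
BFS flood-fill from (row=3, col=0):
  Distance 0: (row=3, col=0)
  Distance 1: (row=4, col=0)
  Distance 2: (row=4, col=1)
  Distance 3: (row=4, col=2)
  Distance 4: (row=3, col=2)
  Distance 5: (row=2, col=2)
  Distance 6: (row=1, col=2), (row=2, col=1)
  Distance 7: (row=0, col=2), (row=1, col=1)
  Distance 8: (row=0, col=1)
  Distance 9: (row=0, col=0)
Total reachable: 12 (grid has 12 open cells total)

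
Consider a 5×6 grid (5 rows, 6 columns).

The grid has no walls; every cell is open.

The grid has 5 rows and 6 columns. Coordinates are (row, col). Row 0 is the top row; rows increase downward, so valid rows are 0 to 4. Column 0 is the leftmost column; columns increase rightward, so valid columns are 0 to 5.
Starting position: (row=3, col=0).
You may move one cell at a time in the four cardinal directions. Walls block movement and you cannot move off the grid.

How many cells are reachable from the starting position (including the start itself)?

Answer: Reachable cells: 30

Derivation:
BFS flood-fill from (row=3, col=0):
  Distance 0: (row=3, col=0)
  Distance 1: (row=2, col=0), (row=3, col=1), (row=4, col=0)
  Distance 2: (row=1, col=0), (row=2, col=1), (row=3, col=2), (row=4, col=1)
  Distance 3: (row=0, col=0), (row=1, col=1), (row=2, col=2), (row=3, col=3), (row=4, col=2)
  Distance 4: (row=0, col=1), (row=1, col=2), (row=2, col=3), (row=3, col=4), (row=4, col=3)
  Distance 5: (row=0, col=2), (row=1, col=3), (row=2, col=4), (row=3, col=5), (row=4, col=4)
  Distance 6: (row=0, col=3), (row=1, col=4), (row=2, col=5), (row=4, col=5)
  Distance 7: (row=0, col=4), (row=1, col=5)
  Distance 8: (row=0, col=5)
Total reachable: 30 (grid has 30 open cells total)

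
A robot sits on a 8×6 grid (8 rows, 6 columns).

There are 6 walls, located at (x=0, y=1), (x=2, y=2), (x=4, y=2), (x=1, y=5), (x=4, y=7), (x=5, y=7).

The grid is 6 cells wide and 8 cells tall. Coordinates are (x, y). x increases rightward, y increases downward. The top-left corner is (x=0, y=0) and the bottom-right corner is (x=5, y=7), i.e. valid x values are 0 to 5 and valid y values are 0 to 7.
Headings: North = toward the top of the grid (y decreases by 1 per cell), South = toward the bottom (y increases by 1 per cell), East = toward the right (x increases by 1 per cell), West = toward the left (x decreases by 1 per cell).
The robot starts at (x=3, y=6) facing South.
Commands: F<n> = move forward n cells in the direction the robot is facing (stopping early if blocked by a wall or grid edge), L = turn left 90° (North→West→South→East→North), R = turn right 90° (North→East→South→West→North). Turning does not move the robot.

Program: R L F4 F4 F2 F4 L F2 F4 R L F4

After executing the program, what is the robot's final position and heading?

Answer: Final position: (x=3, y=7), facing East

Derivation:
Start: (x=3, y=6), facing South
  R: turn right, now facing West
  L: turn left, now facing South
  F4: move forward 1/4 (blocked), now at (x=3, y=7)
  F4: move forward 0/4 (blocked), now at (x=3, y=7)
  F2: move forward 0/2 (blocked), now at (x=3, y=7)
  F4: move forward 0/4 (blocked), now at (x=3, y=7)
  L: turn left, now facing East
  F2: move forward 0/2 (blocked), now at (x=3, y=7)
  F4: move forward 0/4 (blocked), now at (x=3, y=7)
  R: turn right, now facing South
  L: turn left, now facing East
  F4: move forward 0/4 (blocked), now at (x=3, y=7)
Final: (x=3, y=7), facing East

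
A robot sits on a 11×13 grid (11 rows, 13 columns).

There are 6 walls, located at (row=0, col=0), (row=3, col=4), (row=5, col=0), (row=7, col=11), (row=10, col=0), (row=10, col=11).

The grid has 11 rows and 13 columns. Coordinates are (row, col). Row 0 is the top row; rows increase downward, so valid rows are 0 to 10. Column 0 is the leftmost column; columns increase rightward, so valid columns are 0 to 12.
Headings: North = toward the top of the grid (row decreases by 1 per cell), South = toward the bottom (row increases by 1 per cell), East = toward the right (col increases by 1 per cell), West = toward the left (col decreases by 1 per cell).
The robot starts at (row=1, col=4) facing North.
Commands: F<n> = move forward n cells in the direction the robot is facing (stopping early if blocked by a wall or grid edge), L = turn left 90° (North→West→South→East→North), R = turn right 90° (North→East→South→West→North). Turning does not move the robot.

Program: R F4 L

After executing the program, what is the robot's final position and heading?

Start: (row=1, col=4), facing North
  R: turn right, now facing East
  F4: move forward 4, now at (row=1, col=8)
  L: turn left, now facing North
Final: (row=1, col=8), facing North

Answer: Final position: (row=1, col=8), facing North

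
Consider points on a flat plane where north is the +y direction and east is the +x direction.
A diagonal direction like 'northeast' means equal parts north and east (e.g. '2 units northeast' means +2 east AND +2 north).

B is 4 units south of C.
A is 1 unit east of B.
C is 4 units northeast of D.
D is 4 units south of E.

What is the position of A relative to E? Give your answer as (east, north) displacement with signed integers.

Answer: A is at (east=5, north=-4) relative to E.

Derivation:
Place E at the origin (east=0, north=0).
  D is 4 units south of E: delta (east=+0, north=-4); D at (east=0, north=-4).
  C is 4 units northeast of D: delta (east=+4, north=+4); C at (east=4, north=0).
  B is 4 units south of C: delta (east=+0, north=-4); B at (east=4, north=-4).
  A is 1 unit east of B: delta (east=+1, north=+0); A at (east=5, north=-4).
Therefore A relative to E: (east=5, north=-4).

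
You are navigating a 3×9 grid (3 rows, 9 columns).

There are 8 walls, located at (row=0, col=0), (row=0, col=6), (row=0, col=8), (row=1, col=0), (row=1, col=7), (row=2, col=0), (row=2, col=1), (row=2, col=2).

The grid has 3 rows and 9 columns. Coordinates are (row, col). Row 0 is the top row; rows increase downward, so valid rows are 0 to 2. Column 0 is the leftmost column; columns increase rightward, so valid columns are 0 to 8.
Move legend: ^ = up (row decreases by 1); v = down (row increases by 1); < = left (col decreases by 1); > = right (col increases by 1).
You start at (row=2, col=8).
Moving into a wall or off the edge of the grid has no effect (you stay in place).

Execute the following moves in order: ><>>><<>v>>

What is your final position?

Start: (row=2, col=8)
  > (right): blocked, stay at (row=2, col=8)
  < (left): (row=2, col=8) -> (row=2, col=7)
  > (right): (row=2, col=7) -> (row=2, col=8)
  > (right): blocked, stay at (row=2, col=8)
  > (right): blocked, stay at (row=2, col=8)
  < (left): (row=2, col=8) -> (row=2, col=7)
  < (left): (row=2, col=7) -> (row=2, col=6)
  > (right): (row=2, col=6) -> (row=2, col=7)
  v (down): blocked, stay at (row=2, col=7)
  > (right): (row=2, col=7) -> (row=2, col=8)
  > (right): blocked, stay at (row=2, col=8)
Final: (row=2, col=8)

Answer: Final position: (row=2, col=8)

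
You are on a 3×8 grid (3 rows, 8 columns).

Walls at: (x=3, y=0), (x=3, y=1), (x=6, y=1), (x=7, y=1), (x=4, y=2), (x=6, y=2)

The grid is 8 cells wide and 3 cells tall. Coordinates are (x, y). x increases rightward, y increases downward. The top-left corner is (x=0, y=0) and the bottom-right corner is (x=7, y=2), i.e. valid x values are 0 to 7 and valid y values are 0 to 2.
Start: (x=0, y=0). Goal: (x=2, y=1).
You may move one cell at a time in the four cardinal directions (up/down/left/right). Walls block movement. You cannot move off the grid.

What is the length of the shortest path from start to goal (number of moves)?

Answer: Shortest path length: 3

Derivation:
BFS from (x=0, y=0) until reaching (x=2, y=1):
  Distance 0: (x=0, y=0)
  Distance 1: (x=1, y=0), (x=0, y=1)
  Distance 2: (x=2, y=0), (x=1, y=1), (x=0, y=2)
  Distance 3: (x=2, y=1), (x=1, y=2)  <- goal reached here
One shortest path (3 moves): (x=0, y=0) -> (x=1, y=0) -> (x=2, y=0) -> (x=2, y=1)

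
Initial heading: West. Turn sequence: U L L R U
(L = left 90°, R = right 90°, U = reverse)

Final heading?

Start: West
  U (U-turn (180°)) -> East
  L (left (90° counter-clockwise)) -> North
  L (left (90° counter-clockwise)) -> West
  R (right (90° clockwise)) -> North
  U (U-turn (180°)) -> South
Final: South

Answer: Final heading: South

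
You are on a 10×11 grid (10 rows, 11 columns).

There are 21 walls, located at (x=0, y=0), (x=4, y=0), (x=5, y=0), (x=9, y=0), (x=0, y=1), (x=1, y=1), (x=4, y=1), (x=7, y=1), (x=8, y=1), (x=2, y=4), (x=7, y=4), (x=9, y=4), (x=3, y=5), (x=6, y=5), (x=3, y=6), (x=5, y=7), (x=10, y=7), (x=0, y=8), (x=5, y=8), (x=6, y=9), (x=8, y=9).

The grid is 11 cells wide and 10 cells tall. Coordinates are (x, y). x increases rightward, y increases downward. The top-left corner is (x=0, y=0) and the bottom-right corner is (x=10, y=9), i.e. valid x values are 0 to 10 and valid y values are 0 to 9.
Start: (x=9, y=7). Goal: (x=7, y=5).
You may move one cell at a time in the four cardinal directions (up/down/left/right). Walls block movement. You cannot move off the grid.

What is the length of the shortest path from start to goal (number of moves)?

BFS from (x=9, y=7) until reaching (x=7, y=5):
  Distance 0: (x=9, y=7)
  Distance 1: (x=9, y=6), (x=8, y=7), (x=9, y=8)
  Distance 2: (x=9, y=5), (x=8, y=6), (x=10, y=6), (x=7, y=7), (x=8, y=8), (x=10, y=8), (x=9, y=9)
  Distance 3: (x=8, y=5), (x=10, y=5), (x=7, y=6), (x=6, y=7), (x=7, y=8), (x=10, y=9)
  Distance 4: (x=8, y=4), (x=10, y=4), (x=7, y=5), (x=6, y=6), (x=6, y=8), (x=7, y=9)  <- goal reached here
One shortest path (4 moves): (x=9, y=7) -> (x=8, y=7) -> (x=7, y=7) -> (x=7, y=6) -> (x=7, y=5)

Answer: Shortest path length: 4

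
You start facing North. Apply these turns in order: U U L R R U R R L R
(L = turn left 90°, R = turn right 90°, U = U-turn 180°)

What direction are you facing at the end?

Start: North
  U (U-turn (180°)) -> South
  U (U-turn (180°)) -> North
  L (left (90° counter-clockwise)) -> West
  R (right (90° clockwise)) -> North
  R (right (90° clockwise)) -> East
  U (U-turn (180°)) -> West
  R (right (90° clockwise)) -> North
  R (right (90° clockwise)) -> East
  L (left (90° counter-clockwise)) -> North
  R (right (90° clockwise)) -> East
Final: East

Answer: Final heading: East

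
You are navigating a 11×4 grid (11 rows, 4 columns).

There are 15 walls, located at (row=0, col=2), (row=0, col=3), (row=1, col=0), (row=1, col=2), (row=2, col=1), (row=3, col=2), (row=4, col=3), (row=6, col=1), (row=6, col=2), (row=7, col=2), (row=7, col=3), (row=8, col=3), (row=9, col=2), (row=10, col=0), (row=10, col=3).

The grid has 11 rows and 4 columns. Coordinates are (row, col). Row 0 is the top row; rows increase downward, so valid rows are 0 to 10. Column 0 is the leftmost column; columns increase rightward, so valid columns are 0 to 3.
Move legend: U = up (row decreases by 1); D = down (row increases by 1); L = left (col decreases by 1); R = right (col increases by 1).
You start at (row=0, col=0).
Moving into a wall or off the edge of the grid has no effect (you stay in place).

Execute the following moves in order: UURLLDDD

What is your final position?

Answer: Final position: (row=0, col=0)

Derivation:
Start: (row=0, col=0)
  U (up): blocked, stay at (row=0, col=0)
  U (up): blocked, stay at (row=0, col=0)
  R (right): (row=0, col=0) -> (row=0, col=1)
  L (left): (row=0, col=1) -> (row=0, col=0)
  L (left): blocked, stay at (row=0, col=0)
  [×3]D (down): blocked, stay at (row=0, col=0)
Final: (row=0, col=0)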